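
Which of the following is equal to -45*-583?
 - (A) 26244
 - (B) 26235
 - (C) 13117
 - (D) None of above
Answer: B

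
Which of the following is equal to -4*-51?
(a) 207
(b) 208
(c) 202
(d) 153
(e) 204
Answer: e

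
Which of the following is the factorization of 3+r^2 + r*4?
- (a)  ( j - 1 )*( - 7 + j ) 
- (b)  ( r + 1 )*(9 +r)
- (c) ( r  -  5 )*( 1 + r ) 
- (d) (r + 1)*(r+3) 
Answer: d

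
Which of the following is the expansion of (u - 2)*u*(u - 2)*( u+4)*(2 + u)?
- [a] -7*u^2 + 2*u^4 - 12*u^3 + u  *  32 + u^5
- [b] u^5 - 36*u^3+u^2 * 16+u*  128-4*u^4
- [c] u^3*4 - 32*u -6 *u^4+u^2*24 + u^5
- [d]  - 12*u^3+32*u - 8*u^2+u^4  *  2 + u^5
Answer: d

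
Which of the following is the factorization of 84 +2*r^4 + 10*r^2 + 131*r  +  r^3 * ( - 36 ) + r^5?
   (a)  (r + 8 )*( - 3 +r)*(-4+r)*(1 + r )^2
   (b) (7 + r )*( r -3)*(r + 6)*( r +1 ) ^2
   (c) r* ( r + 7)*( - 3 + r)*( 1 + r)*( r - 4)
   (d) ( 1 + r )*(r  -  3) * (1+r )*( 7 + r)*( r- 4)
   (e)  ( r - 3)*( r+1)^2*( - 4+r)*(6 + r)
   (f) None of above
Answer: d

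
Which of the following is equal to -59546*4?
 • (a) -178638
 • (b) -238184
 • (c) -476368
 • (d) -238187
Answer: b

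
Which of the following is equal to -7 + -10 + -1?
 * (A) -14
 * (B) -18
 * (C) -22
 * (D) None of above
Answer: B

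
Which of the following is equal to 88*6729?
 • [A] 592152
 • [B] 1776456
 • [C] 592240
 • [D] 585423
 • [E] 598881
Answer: A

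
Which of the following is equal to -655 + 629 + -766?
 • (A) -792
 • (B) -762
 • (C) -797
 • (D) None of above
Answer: A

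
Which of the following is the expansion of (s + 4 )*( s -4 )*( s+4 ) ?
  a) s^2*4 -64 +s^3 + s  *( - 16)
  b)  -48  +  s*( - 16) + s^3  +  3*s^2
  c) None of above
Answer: a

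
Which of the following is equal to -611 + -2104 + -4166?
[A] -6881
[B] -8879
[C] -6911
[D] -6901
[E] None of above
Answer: A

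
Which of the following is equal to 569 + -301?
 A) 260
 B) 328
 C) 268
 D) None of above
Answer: C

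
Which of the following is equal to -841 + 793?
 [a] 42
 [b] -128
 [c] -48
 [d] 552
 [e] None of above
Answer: c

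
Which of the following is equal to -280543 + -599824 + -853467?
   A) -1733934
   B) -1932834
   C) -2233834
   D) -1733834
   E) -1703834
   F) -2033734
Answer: D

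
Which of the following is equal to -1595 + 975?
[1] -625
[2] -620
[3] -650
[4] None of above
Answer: 2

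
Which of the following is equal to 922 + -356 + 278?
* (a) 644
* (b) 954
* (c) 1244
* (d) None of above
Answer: d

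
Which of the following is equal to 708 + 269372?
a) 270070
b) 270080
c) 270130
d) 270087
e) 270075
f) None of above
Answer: b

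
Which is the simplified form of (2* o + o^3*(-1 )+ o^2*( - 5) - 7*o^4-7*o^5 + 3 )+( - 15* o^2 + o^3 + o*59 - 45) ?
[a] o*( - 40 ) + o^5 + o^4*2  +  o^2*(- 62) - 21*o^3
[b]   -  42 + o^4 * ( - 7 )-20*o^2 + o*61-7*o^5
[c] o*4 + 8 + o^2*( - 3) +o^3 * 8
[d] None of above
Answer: b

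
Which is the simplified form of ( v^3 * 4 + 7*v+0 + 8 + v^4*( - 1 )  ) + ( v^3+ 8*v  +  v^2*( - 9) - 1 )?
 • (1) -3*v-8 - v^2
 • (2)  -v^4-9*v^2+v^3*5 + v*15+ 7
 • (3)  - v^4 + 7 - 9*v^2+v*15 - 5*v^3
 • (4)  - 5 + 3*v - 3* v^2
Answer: 2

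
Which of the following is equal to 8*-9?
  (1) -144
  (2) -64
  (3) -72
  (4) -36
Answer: 3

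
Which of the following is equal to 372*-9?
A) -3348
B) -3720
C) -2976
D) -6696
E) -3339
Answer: A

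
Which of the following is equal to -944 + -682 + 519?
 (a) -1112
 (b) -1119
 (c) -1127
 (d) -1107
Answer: d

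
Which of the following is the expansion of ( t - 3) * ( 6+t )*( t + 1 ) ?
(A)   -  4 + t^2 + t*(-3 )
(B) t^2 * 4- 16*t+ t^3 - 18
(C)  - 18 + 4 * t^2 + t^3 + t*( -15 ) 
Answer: C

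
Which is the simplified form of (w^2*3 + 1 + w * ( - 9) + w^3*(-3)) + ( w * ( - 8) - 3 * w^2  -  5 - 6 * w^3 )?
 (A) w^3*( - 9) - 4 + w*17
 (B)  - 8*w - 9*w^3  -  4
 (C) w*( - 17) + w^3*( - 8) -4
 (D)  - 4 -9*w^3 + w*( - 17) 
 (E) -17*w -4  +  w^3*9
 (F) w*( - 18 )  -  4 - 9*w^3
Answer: D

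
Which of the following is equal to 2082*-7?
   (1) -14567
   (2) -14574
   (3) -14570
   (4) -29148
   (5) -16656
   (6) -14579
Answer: 2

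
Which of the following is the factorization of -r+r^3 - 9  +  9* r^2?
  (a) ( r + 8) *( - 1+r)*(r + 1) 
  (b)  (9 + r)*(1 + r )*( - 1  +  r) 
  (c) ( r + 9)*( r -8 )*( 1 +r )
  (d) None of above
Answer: b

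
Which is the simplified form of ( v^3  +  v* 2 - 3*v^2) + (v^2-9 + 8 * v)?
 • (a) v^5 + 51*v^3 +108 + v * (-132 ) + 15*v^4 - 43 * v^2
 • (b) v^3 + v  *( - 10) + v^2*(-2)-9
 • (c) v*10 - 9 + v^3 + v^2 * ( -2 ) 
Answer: c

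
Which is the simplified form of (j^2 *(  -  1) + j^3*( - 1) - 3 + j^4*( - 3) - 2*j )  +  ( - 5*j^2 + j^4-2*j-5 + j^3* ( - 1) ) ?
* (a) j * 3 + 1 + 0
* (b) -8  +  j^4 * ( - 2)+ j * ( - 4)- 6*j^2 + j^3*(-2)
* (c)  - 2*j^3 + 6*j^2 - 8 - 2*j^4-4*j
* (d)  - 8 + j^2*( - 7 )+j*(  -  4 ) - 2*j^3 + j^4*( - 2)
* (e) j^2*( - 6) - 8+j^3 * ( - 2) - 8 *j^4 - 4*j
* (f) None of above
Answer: b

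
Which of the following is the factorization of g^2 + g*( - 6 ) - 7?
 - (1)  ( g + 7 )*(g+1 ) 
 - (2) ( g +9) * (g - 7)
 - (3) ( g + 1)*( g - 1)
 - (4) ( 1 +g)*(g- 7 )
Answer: 4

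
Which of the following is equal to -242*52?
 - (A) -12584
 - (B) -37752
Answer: A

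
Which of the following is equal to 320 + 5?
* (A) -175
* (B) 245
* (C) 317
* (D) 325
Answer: D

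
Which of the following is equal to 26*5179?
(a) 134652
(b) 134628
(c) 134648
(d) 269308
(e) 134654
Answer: e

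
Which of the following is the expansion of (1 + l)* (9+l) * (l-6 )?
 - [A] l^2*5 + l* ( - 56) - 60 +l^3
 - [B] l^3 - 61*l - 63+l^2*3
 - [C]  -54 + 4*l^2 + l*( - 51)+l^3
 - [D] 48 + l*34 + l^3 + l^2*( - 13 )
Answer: C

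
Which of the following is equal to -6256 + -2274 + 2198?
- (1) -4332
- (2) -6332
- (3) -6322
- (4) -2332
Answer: 2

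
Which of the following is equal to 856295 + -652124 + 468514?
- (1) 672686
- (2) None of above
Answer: 2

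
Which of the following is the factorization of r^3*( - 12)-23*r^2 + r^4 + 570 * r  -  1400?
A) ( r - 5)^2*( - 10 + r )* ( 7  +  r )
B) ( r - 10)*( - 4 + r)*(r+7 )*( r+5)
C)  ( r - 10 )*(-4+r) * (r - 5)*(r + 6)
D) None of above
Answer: D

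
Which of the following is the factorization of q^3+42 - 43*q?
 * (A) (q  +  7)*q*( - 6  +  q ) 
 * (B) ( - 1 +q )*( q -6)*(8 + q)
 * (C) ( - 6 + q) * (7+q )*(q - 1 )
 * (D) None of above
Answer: C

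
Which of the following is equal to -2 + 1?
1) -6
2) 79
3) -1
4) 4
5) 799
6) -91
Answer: 3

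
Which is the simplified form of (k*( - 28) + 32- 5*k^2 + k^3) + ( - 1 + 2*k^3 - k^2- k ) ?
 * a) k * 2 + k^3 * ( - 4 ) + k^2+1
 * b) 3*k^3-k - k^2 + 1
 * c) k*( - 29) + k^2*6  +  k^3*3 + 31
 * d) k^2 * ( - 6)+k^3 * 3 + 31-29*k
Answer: d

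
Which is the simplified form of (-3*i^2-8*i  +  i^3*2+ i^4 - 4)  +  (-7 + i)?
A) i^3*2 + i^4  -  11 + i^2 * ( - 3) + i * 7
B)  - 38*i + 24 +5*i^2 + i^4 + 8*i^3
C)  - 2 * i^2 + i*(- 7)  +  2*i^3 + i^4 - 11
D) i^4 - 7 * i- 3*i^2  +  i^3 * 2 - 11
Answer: D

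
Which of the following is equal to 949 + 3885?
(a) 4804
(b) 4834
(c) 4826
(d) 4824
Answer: b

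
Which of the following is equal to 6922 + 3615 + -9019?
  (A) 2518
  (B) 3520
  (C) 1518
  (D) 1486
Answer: C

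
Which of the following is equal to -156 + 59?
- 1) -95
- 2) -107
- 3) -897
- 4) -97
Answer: 4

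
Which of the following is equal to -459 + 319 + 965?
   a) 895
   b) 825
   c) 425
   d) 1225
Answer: b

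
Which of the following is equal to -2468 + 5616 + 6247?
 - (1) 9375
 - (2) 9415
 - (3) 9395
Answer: 3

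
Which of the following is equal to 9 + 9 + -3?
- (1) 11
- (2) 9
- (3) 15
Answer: 3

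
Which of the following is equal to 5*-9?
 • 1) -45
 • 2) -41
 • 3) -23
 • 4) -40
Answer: 1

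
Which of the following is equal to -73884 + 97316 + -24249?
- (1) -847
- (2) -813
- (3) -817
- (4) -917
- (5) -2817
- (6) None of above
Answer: 3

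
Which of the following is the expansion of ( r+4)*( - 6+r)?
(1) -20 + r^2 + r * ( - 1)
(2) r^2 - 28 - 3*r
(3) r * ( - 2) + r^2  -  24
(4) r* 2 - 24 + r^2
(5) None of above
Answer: 3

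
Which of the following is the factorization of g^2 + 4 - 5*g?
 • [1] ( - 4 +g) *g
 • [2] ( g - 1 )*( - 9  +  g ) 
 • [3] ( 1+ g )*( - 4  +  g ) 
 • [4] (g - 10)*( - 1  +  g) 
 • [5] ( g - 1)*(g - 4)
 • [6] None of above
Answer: 5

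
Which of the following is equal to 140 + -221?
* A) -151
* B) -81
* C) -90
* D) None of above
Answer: B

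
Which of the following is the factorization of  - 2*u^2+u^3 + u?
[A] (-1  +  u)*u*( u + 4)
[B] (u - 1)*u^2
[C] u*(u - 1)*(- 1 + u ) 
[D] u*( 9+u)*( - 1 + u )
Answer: C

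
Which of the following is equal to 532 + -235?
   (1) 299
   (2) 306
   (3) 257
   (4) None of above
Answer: 4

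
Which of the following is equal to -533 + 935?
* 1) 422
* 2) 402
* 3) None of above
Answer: 2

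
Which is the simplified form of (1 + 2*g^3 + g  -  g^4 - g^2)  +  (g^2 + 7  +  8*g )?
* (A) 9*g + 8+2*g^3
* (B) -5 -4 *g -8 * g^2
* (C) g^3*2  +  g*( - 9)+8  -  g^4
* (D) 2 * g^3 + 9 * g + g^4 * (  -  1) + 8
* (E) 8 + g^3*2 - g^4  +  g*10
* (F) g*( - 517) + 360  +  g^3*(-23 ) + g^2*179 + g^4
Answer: D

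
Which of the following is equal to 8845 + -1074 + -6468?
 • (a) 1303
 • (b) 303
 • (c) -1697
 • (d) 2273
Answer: a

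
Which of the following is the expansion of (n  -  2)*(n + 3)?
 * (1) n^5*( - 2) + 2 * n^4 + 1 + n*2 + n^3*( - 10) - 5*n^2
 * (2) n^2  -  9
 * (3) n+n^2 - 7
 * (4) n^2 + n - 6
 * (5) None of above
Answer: 4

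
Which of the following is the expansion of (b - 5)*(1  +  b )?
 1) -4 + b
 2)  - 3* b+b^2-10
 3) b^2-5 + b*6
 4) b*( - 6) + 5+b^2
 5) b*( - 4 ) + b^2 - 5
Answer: 5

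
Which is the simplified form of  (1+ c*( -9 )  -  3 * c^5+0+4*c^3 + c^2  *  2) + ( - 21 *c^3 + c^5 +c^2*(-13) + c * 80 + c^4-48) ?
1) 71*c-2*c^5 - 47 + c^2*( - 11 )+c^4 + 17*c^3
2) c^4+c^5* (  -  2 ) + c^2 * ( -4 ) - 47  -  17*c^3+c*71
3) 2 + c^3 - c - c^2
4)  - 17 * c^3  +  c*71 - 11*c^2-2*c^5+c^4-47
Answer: 4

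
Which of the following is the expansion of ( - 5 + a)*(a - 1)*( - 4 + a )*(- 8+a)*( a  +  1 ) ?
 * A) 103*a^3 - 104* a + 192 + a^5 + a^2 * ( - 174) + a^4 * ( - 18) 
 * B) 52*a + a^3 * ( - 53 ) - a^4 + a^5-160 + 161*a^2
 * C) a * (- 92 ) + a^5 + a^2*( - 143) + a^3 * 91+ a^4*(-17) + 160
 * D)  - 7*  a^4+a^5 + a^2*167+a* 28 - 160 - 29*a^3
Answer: C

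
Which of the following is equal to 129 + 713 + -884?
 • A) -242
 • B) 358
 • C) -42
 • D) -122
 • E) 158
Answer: C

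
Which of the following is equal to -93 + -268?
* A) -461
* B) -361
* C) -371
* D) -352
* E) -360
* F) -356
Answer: B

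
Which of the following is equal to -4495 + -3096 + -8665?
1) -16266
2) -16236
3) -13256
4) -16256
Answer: 4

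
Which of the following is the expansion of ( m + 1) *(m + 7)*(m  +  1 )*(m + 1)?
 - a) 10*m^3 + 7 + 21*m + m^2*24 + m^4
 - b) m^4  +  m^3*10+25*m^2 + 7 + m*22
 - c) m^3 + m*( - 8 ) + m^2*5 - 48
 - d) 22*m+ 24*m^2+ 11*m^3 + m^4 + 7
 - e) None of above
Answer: e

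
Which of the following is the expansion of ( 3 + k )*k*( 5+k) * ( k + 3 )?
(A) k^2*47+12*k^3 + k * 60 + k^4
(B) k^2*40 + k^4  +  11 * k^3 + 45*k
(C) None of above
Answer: C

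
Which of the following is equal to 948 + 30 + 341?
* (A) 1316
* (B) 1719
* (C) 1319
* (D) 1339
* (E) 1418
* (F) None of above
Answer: C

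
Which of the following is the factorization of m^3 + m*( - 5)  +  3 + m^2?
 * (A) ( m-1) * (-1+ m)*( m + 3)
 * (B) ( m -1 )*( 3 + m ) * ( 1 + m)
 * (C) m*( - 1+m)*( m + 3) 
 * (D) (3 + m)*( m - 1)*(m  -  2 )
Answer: A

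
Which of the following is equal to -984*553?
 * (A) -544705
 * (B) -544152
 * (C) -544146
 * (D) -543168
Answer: B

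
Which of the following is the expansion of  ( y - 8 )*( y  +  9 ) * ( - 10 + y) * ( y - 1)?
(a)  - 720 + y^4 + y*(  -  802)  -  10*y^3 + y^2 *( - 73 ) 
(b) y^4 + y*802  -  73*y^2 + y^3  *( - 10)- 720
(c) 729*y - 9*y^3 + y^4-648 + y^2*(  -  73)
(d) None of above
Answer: b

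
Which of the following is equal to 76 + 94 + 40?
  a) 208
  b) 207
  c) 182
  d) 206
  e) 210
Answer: e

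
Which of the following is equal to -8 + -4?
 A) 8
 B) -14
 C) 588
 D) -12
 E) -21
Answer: D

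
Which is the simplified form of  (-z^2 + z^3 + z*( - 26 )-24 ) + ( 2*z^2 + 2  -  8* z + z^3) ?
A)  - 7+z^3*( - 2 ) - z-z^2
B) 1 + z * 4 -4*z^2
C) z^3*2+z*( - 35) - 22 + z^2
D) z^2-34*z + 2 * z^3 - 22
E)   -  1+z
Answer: D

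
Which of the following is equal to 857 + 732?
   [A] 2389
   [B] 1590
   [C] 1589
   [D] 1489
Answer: C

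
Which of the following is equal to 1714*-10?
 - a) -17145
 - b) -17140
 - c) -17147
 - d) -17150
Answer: b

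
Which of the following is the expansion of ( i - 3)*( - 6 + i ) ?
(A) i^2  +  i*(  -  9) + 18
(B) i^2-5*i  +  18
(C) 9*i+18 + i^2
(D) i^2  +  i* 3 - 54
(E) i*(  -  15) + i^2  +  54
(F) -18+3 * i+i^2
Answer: A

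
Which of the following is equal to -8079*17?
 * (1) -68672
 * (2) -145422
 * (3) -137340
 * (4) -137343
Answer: 4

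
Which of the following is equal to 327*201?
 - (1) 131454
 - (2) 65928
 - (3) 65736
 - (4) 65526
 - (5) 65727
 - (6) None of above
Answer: 5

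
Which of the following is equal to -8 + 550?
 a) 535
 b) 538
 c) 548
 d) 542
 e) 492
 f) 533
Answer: d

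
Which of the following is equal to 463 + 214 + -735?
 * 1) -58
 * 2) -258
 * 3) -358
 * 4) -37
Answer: 1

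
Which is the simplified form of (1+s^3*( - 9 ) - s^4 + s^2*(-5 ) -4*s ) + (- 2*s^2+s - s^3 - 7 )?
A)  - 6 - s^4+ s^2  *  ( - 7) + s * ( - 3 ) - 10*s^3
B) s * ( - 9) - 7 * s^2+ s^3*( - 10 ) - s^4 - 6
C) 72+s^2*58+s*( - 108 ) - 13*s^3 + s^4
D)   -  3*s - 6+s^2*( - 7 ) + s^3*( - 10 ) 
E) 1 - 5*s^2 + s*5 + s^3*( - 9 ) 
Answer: A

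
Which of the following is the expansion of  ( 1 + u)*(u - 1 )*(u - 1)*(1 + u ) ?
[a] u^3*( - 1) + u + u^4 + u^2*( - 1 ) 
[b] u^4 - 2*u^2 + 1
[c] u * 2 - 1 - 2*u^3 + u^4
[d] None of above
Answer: b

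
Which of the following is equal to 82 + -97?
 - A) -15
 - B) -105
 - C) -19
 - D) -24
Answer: A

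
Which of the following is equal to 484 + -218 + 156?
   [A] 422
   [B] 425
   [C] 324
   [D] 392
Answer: A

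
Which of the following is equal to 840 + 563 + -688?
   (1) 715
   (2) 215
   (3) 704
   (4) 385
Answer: 1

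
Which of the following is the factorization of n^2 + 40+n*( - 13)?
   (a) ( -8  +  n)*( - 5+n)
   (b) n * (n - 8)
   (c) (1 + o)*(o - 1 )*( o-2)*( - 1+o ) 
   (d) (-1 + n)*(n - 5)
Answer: a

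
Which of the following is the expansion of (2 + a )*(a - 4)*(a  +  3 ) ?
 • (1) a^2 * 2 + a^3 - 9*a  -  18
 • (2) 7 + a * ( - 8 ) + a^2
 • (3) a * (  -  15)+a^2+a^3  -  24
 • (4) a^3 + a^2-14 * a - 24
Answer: 4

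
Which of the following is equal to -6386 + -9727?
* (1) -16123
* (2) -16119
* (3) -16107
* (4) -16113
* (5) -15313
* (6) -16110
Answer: 4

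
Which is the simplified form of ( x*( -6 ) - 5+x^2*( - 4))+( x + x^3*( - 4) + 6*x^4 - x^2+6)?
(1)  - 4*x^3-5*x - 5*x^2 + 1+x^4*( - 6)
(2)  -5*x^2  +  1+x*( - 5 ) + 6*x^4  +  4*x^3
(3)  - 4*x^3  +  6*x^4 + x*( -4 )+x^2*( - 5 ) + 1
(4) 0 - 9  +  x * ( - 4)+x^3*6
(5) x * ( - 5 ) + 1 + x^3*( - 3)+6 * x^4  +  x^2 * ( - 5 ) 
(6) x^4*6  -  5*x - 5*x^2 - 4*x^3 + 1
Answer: 6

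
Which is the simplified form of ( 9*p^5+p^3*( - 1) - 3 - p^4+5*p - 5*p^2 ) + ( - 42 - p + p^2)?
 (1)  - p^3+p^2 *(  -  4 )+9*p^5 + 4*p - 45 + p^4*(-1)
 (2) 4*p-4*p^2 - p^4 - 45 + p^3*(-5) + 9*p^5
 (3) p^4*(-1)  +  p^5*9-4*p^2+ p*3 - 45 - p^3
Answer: 1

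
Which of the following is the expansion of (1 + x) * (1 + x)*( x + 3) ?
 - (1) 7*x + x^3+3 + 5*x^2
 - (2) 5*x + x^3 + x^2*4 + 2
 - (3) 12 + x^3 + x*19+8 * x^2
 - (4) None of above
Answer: 1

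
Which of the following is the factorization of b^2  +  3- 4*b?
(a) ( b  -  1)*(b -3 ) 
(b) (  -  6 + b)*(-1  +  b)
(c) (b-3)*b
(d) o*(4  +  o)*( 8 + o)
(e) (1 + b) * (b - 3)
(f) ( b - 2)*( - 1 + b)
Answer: a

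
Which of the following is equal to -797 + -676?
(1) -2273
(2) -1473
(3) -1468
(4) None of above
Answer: 2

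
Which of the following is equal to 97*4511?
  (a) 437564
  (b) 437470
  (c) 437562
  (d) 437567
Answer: d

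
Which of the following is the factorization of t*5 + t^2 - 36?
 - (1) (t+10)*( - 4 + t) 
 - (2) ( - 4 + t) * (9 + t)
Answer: 2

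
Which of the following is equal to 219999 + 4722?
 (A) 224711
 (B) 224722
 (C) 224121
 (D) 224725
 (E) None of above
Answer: E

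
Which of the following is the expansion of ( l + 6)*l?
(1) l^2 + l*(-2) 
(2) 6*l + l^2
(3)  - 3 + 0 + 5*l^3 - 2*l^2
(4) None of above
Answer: 2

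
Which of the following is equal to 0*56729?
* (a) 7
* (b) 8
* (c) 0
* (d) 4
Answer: c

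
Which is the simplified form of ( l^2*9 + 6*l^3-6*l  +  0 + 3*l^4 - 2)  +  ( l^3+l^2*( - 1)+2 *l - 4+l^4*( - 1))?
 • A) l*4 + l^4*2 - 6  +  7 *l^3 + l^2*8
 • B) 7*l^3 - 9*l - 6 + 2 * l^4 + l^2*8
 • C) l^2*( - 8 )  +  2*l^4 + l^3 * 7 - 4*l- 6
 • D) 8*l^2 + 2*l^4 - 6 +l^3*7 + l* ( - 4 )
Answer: D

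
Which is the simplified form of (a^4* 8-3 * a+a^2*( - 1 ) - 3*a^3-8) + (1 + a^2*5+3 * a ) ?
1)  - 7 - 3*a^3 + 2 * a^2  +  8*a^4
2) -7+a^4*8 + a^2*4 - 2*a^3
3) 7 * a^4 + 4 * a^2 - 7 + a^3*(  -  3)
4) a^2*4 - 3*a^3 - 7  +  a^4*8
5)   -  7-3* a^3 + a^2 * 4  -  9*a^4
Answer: 4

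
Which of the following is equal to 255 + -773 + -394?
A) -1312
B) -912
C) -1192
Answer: B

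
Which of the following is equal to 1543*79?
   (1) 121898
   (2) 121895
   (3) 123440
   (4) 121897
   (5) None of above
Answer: 4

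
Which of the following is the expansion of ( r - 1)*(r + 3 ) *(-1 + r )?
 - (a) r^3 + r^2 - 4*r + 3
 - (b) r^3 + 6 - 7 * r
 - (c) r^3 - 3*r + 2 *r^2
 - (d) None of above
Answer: d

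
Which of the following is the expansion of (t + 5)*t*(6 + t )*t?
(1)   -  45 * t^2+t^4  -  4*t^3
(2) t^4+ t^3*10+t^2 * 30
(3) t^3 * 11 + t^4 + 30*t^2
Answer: 3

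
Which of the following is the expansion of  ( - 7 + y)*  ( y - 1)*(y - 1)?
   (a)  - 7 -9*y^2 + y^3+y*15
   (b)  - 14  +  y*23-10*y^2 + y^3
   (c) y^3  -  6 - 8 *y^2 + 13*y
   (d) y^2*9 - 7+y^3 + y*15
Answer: a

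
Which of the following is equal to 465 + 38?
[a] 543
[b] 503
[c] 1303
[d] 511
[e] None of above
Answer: b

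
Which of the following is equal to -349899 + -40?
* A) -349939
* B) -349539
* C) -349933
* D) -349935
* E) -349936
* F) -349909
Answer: A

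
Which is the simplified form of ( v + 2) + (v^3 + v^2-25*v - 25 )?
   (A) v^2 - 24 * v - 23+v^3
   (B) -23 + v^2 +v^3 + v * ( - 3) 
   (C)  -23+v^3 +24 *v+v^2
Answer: A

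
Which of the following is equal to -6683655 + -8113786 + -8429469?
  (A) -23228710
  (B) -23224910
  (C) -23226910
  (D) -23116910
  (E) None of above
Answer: C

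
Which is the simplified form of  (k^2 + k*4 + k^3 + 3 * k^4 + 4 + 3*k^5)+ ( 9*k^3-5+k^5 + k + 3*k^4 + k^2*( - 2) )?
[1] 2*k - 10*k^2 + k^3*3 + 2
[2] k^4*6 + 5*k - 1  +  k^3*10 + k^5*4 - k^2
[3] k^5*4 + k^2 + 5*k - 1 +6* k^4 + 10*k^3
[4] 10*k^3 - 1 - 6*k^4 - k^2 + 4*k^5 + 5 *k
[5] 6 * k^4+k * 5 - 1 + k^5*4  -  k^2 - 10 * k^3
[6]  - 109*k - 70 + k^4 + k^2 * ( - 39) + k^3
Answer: 2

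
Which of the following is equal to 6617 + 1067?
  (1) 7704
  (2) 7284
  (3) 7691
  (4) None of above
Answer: 4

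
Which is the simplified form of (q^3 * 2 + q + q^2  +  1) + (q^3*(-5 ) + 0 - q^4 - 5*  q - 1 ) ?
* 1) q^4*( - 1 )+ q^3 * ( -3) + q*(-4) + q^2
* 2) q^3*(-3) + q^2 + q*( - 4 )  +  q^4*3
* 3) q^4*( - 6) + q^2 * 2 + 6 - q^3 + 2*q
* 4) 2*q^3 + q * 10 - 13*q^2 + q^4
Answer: 1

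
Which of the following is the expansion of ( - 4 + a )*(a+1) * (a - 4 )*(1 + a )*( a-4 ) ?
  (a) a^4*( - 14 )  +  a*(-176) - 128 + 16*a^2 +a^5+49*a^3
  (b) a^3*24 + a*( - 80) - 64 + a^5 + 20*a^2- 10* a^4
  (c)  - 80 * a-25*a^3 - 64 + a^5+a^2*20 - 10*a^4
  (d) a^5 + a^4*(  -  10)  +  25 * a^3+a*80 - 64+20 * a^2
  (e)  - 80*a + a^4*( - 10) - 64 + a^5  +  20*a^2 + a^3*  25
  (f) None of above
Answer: e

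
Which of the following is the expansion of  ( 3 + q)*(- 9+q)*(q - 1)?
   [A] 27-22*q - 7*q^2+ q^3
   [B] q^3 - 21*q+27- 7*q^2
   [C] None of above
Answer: B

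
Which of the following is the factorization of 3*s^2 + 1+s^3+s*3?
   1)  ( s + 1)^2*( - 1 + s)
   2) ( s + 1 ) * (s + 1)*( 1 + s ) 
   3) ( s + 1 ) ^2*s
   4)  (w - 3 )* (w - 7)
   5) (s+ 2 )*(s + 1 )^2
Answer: 2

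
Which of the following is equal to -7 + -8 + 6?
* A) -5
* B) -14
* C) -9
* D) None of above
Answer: C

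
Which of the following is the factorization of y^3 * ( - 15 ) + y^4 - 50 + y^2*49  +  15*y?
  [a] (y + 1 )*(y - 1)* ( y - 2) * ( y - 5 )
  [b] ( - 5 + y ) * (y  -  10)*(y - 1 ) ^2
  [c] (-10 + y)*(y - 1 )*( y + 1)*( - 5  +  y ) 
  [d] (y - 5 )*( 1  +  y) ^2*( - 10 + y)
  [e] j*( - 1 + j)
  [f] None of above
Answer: c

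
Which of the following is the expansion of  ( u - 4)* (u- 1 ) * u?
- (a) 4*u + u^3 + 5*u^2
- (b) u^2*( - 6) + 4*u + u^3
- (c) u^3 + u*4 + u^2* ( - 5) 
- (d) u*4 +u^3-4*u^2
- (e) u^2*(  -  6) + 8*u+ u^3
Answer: c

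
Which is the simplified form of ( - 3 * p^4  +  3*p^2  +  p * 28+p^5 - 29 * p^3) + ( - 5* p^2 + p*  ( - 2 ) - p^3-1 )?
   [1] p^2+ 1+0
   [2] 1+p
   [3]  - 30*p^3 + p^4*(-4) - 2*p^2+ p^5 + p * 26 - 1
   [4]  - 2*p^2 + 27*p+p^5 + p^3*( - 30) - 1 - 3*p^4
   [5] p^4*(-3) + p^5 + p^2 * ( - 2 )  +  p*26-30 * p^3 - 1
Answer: 5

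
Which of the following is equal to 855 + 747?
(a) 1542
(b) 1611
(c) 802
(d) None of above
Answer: d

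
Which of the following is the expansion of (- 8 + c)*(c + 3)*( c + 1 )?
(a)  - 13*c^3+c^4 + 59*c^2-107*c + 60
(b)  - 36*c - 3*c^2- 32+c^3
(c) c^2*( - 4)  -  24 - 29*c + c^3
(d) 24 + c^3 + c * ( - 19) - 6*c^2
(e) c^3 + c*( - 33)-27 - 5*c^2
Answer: c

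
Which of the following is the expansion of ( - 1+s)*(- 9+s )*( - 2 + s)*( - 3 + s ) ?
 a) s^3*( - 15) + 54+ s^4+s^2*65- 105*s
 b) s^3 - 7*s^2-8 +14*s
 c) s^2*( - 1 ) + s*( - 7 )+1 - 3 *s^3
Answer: a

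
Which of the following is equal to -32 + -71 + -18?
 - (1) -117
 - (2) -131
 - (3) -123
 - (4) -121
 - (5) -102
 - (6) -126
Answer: 4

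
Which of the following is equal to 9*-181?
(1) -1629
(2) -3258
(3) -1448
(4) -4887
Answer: 1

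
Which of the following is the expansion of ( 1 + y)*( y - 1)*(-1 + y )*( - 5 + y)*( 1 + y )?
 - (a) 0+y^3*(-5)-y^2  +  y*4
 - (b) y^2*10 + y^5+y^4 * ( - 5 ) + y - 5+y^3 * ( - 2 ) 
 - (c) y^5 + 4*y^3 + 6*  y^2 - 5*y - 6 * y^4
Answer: b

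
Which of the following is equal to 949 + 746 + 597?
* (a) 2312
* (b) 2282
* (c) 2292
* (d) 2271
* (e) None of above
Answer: c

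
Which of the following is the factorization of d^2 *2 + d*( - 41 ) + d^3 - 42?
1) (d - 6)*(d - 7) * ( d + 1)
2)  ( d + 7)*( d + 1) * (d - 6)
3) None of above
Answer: 2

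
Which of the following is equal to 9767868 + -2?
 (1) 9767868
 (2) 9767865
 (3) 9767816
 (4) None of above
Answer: 4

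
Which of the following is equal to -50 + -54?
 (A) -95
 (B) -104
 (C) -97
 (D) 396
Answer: B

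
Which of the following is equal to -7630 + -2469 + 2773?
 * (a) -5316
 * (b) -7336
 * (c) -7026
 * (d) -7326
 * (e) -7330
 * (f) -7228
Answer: d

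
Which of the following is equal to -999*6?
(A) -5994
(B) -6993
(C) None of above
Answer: A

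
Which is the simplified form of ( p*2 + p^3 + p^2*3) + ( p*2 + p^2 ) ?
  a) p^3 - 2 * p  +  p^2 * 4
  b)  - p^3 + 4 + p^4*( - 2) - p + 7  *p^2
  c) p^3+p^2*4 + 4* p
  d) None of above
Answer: c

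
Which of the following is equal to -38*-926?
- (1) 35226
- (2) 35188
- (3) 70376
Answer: 2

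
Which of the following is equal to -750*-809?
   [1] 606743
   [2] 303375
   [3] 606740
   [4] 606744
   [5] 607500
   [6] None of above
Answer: 6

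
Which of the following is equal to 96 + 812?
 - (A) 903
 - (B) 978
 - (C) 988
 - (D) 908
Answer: D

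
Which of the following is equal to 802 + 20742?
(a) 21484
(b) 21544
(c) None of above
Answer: b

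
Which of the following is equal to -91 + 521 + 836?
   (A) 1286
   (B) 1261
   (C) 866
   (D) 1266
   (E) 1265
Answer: D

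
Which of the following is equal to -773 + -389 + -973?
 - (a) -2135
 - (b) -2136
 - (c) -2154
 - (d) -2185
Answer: a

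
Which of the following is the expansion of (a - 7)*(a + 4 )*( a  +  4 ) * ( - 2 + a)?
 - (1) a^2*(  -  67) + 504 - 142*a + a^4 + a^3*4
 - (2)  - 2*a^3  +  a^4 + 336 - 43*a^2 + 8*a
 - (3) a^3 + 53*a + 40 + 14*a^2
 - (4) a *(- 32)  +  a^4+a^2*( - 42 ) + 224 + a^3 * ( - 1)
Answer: 4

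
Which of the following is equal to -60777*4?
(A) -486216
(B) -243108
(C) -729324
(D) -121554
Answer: B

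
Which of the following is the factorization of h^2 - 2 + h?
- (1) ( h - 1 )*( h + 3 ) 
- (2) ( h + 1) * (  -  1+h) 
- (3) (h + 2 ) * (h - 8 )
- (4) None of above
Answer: 4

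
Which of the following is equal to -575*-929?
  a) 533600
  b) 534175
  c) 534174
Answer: b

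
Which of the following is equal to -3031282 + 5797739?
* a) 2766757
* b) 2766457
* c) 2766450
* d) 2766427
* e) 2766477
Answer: b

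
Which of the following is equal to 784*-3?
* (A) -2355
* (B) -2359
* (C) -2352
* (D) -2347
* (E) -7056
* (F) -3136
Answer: C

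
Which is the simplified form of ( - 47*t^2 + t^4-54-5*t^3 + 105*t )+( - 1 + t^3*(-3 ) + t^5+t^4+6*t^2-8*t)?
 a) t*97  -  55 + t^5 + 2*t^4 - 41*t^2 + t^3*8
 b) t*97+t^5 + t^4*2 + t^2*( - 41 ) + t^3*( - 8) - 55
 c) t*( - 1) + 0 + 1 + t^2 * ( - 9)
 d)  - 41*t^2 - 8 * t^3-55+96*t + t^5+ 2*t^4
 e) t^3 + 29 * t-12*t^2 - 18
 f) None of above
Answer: b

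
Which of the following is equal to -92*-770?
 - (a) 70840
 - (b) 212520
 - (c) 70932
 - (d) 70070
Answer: a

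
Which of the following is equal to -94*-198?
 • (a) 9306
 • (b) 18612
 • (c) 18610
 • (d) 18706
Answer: b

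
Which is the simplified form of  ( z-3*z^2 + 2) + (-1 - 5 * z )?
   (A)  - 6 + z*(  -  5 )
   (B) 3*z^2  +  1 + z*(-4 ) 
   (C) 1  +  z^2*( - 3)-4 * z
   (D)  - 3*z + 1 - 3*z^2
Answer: C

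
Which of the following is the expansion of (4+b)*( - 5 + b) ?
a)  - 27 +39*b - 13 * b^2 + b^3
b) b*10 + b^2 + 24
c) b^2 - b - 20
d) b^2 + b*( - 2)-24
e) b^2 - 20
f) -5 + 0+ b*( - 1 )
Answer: c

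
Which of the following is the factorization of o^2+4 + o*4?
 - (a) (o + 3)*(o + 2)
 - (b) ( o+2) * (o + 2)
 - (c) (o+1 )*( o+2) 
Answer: b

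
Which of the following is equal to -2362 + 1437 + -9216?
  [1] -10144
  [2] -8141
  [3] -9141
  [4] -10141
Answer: 4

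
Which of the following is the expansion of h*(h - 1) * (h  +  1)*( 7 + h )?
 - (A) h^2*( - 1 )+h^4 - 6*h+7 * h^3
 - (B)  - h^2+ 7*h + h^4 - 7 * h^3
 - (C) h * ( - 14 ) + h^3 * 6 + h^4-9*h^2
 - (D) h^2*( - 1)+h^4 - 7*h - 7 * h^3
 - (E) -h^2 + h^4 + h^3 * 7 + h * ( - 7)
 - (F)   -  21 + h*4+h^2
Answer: E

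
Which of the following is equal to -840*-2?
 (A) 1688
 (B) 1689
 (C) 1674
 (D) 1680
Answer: D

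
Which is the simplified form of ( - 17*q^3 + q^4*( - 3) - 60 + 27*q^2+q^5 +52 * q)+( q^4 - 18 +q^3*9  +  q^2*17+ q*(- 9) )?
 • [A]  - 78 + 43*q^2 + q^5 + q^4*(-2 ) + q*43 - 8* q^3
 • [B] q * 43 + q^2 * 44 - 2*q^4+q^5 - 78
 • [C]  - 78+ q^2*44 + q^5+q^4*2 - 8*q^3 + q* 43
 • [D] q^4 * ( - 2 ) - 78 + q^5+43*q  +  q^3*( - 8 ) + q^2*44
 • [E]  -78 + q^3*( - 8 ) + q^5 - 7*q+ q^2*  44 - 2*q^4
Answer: D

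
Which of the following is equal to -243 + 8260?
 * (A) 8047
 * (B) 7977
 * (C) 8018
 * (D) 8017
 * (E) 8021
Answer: D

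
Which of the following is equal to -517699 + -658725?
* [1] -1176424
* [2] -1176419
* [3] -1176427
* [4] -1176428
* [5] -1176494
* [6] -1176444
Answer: 1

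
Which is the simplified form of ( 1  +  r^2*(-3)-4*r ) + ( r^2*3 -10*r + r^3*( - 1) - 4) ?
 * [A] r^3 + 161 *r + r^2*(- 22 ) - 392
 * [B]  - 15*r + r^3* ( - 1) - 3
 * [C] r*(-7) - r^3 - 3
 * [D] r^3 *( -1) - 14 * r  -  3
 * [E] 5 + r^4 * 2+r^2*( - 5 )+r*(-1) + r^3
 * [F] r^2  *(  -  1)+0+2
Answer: D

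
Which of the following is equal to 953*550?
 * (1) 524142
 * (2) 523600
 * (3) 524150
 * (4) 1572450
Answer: 3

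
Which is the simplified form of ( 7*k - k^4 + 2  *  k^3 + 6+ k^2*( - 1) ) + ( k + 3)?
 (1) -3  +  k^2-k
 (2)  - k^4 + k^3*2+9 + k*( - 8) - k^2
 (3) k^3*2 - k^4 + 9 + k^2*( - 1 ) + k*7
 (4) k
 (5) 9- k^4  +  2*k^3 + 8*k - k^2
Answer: 5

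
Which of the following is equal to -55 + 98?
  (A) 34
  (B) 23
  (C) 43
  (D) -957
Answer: C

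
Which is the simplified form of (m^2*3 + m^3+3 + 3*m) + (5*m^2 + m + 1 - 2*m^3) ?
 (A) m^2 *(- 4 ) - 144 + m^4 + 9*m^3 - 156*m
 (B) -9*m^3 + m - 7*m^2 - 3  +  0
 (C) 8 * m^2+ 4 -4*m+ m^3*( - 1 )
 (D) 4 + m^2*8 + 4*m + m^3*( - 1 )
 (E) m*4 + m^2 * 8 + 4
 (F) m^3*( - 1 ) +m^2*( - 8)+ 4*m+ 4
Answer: D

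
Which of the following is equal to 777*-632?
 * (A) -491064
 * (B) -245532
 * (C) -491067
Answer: A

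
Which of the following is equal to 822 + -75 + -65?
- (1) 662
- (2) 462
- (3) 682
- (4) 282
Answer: 3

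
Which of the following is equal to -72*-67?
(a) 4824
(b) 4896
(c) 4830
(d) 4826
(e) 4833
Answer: a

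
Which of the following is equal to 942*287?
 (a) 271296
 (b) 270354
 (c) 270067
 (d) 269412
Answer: b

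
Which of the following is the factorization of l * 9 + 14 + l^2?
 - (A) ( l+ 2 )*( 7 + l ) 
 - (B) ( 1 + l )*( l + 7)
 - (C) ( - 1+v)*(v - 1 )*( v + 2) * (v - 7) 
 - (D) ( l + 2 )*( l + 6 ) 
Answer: A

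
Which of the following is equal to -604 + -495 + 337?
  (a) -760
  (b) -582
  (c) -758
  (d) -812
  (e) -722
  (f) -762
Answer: f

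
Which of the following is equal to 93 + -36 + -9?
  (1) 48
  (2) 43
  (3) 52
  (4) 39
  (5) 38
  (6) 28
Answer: 1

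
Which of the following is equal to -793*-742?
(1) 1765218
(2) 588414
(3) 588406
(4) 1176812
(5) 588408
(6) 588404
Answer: 3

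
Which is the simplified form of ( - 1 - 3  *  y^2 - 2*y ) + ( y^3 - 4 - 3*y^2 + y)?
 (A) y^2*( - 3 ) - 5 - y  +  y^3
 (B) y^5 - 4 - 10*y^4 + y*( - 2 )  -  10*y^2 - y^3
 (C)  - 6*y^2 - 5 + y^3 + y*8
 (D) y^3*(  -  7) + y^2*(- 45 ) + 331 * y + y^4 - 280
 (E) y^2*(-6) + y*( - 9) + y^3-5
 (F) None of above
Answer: F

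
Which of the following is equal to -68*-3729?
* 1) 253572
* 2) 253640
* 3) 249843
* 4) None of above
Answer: 1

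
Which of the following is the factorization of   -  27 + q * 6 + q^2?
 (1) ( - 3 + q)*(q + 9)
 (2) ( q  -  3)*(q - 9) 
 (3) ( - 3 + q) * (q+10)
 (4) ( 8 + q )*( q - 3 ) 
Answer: 1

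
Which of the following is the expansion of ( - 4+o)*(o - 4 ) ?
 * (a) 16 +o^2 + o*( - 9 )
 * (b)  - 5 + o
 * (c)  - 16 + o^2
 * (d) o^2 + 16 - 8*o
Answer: d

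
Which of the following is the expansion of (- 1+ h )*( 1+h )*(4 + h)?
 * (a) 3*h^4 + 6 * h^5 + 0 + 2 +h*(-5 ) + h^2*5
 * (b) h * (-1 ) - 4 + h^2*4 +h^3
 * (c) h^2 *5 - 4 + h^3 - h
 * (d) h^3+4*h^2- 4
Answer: b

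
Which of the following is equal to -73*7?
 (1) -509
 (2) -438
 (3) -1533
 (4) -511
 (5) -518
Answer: 4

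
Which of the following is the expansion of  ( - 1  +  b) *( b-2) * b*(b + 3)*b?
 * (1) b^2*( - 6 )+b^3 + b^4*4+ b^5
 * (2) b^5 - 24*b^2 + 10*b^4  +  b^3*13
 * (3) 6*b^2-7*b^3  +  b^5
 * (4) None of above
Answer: 3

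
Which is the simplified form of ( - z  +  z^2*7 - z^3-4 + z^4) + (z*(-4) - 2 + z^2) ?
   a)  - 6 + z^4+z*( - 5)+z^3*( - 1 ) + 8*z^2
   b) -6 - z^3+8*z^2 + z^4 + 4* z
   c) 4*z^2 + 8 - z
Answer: a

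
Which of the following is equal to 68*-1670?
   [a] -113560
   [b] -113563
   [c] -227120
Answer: a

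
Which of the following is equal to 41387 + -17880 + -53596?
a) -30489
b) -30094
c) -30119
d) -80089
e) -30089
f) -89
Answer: e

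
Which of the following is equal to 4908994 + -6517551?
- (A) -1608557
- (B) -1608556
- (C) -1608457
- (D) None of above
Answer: A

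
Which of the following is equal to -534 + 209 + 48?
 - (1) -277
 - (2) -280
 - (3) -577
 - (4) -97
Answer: 1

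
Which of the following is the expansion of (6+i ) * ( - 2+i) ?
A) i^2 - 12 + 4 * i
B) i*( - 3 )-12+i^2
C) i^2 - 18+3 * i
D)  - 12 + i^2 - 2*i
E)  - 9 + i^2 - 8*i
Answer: A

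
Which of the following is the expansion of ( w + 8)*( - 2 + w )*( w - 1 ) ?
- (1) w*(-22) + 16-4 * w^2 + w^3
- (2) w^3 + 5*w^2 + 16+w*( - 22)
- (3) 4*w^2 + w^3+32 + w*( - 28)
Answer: 2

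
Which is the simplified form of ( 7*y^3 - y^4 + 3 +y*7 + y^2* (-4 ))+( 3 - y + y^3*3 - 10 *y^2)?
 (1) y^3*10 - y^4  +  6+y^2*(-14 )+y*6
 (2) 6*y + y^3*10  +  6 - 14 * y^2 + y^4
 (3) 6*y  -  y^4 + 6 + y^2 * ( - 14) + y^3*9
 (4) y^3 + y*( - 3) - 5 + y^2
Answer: 1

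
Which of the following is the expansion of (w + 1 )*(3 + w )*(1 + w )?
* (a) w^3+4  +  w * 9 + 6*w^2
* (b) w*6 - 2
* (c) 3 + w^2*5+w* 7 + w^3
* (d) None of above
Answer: c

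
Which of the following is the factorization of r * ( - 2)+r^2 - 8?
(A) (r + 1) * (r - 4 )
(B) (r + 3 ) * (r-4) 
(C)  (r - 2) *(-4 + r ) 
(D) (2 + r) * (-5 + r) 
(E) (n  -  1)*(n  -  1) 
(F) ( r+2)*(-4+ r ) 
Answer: F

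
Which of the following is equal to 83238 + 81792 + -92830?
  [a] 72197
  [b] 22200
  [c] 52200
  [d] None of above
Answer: d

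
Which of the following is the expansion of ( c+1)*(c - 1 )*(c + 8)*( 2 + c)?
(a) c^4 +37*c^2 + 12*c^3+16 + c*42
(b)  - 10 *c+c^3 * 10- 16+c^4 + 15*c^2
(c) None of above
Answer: b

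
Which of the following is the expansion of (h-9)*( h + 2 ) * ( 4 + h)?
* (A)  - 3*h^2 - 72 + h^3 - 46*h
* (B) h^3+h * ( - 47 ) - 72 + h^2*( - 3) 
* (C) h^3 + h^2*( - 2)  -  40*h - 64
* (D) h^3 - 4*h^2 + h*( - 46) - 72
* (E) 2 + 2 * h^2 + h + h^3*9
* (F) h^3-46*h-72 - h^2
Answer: A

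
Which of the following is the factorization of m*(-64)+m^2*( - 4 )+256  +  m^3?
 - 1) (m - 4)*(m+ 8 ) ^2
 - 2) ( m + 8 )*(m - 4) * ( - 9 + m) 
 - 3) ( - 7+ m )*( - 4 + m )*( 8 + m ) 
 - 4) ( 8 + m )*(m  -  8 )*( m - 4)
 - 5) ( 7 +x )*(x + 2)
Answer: 4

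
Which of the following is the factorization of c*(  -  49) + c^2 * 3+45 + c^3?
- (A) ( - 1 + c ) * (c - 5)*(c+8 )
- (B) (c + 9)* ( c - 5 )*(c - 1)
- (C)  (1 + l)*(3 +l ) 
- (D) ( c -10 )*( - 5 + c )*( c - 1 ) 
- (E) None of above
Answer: B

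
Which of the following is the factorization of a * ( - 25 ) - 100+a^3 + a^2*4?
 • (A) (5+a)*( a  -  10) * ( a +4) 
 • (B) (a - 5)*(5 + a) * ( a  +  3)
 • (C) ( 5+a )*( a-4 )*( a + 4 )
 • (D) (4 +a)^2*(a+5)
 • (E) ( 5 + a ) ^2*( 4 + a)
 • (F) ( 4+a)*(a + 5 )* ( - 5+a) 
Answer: F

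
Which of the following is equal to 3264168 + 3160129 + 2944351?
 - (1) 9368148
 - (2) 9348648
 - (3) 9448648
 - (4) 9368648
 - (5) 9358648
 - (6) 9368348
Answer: 4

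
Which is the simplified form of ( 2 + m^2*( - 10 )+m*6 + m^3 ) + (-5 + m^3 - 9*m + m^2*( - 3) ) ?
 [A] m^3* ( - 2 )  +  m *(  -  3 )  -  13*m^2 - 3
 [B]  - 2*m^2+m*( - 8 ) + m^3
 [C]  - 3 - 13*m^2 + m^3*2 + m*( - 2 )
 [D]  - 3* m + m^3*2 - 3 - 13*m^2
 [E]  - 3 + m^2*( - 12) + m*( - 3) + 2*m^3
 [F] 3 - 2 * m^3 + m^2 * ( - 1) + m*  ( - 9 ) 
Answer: D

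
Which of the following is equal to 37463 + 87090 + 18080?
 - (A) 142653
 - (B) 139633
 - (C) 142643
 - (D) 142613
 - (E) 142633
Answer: E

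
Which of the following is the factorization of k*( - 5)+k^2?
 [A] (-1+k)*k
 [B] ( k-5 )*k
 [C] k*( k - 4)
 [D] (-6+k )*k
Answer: B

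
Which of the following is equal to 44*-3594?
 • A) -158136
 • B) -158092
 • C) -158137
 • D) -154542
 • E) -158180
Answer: A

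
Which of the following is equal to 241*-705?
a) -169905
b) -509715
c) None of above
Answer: a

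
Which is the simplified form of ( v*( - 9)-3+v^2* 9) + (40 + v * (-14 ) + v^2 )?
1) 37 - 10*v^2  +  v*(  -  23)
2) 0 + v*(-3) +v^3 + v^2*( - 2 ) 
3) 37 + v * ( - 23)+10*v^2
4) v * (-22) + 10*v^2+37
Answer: 3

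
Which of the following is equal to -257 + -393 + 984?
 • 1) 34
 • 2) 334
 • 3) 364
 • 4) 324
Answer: 2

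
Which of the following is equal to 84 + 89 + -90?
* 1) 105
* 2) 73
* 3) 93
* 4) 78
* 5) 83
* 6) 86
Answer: 5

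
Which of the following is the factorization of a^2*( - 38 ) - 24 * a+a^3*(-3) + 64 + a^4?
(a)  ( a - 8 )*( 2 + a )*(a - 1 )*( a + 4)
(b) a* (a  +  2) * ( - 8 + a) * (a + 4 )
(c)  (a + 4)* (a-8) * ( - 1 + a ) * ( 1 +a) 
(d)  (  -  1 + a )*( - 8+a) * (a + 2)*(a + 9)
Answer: a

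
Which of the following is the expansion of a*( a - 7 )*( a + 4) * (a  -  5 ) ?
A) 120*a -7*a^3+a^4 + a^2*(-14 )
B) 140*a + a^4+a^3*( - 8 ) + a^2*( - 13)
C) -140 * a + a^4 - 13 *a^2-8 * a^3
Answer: B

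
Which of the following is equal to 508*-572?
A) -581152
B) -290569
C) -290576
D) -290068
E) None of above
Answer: C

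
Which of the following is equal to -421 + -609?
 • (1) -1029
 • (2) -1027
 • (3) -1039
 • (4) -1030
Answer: 4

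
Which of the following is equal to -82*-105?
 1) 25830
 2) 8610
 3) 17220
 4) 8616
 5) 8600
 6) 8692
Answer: 2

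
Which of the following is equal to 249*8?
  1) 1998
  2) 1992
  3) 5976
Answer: 2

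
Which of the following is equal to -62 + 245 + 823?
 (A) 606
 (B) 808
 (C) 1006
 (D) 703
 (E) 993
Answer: C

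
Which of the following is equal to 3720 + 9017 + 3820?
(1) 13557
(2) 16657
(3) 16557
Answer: 3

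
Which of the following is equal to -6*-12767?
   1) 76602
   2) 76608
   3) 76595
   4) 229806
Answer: 1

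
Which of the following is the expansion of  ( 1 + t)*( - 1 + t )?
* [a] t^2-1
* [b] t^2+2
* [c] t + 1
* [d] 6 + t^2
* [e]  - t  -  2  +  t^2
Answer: a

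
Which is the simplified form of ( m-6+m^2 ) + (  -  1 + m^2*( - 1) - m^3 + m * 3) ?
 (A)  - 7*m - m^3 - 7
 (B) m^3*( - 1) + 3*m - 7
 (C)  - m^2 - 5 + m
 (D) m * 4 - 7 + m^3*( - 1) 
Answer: D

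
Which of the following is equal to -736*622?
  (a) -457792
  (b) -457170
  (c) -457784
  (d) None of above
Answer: a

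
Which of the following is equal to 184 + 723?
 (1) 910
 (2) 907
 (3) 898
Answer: 2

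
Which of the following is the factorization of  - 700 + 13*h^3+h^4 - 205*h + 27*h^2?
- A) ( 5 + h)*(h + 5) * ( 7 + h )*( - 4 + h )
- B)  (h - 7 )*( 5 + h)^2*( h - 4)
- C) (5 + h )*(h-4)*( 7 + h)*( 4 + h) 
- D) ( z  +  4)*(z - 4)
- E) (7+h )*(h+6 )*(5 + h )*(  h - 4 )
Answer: A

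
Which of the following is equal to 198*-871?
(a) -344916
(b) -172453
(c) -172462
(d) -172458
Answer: d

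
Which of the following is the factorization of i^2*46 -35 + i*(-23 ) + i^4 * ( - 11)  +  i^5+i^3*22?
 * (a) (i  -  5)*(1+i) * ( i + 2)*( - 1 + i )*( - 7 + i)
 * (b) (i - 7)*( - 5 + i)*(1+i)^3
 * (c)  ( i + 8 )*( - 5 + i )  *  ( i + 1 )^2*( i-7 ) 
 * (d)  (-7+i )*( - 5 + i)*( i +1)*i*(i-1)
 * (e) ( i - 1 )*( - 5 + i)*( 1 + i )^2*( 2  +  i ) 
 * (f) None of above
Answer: f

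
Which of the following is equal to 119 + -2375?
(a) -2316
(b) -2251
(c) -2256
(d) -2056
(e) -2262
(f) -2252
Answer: c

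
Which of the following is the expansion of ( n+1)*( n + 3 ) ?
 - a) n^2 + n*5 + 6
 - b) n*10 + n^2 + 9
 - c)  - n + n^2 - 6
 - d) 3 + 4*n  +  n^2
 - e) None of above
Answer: d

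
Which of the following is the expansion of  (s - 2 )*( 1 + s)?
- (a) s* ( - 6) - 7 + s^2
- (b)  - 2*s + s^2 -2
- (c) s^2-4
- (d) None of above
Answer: d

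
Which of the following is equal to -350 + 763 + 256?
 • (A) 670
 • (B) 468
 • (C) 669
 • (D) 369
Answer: C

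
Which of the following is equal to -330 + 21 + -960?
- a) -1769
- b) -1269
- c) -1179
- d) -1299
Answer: b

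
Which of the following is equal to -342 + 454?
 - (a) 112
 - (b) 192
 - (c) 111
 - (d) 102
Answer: a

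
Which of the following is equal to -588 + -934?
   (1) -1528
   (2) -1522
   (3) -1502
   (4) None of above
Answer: 2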